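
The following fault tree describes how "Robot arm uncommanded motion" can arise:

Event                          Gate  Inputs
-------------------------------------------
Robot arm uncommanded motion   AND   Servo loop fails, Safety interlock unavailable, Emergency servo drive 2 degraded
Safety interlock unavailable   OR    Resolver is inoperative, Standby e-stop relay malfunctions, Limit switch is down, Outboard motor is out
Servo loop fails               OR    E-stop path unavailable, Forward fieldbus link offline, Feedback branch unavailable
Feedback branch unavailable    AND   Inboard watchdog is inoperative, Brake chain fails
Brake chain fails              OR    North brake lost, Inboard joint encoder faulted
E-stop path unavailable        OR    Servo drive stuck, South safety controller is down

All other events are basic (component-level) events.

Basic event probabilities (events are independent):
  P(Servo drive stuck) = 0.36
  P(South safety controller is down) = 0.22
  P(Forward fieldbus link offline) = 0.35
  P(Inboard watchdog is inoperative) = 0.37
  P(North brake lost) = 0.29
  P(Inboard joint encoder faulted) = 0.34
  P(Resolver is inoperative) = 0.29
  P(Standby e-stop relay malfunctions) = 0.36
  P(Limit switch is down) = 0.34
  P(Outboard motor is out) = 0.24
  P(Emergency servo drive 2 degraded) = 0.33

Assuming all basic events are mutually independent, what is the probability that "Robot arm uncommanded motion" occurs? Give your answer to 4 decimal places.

0.1884

P(E-stop path unavailable) [OR] = 1 − (1−0.36) × (1−0.22) = 0.500800
P(Brake chain fails) [OR] = 1 − (1−0.29) × (1−0.34) = 0.531400
P(Feedback branch unavailable) [AND] = 0.37 × 0.531400 = 0.196618
P(Servo loop fails) [OR] = 1 − (1−0.500800) × (1−0.35) × (1−0.196618) = 0.739319
P(Safety interlock unavailable) [OR] = 1 − (1−0.29) × (1−0.36) × (1−0.34) × (1−0.24) = 0.772073
P(Robot arm uncommanded motion) [AND] = 0.739319 × 0.772073 × 0.33 = 0.188367
Rounded to 4 decimal places: P(Robot arm uncommanded motion) ≈ 0.1884.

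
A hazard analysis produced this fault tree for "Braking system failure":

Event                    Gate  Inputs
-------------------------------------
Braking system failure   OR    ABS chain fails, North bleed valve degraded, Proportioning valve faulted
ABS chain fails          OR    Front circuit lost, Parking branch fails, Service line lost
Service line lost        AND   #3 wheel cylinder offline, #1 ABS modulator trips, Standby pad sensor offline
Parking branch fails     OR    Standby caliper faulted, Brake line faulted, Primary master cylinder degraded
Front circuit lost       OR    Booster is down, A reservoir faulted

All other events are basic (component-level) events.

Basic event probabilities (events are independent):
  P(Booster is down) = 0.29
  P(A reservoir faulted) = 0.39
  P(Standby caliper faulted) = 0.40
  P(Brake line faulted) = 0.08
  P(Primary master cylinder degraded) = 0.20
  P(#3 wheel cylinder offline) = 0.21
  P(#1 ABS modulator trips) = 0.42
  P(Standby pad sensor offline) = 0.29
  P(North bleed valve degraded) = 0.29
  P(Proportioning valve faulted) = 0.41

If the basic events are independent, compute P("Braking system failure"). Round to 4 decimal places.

P(Front circuit lost) [OR] = 1 − (1−0.29) × (1−0.39) = 0.566900
P(Parking branch fails) [OR] = 1 − (1−0.40) × (1−0.08) × (1−0.20) = 0.558400
P(Service line lost) [AND] = 0.21 × 0.42 × 0.29 = 0.025578
P(ABS chain fails) [OR] = 1 − (1−0.566900) × (1−0.558400) × (1−0.025578) = 0.813635
P(Braking system failure) [OR] = 1 − (1−0.813635) × (1−0.29) × (1−0.41) = 0.921932
Rounded to 4 decimal places: P(Braking system failure) ≈ 0.9219.

0.9219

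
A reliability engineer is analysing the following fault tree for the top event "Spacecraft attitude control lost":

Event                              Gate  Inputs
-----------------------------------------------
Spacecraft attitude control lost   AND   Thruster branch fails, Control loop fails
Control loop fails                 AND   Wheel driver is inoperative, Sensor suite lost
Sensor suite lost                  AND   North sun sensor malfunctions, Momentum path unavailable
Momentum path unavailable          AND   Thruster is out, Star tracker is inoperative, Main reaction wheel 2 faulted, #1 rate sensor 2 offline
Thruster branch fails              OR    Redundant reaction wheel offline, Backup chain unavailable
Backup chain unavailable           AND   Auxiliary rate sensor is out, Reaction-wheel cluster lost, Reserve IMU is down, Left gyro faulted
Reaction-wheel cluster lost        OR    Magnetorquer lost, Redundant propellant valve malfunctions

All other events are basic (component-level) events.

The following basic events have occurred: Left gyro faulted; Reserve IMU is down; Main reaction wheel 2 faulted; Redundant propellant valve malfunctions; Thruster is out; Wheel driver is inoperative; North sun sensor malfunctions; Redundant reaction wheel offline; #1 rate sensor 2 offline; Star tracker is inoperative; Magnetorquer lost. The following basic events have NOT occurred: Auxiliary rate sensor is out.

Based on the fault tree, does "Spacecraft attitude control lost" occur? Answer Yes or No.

Yes

Reaction-wheel cluster lost [OR]: Magnetorquer lost=occurs, Redundant propellant valve malfunctions=occurs → at least one input occurs → occurs.
Backup chain unavailable [AND]: Auxiliary rate sensor is out=not, Reaction-wheel cluster lost=occurs, Reserve IMU is down=occurs, Left gyro faulted=occurs → not all inputs occur → does not occur.
Thruster branch fails [OR]: Redundant reaction wheel offline=occurs, Backup chain unavailable=not → at least one input occurs → occurs.
Momentum path unavailable [AND]: Thruster is out=occurs, Star tracker is inoperative=occurs, Main reaction wheel 2 faulted=occurs, #1 rate sensor 2 offline=occurs → all inputs occur → occurs.
Sensor suite lost [AND]: North sun sensor malfunctions=occurs, Momentum path unavailable=occurs → all inputs occur → occurs.
Control loop fails [AND]: Wheel driver is inoperative=occurs, Sensor suite lost=occurs → all inputs occur → occurs.
Spacecraft attitude control lost [AND]: Thruster branch fails=occurs, Control loop fails=occurs → all inputs occur → occurs.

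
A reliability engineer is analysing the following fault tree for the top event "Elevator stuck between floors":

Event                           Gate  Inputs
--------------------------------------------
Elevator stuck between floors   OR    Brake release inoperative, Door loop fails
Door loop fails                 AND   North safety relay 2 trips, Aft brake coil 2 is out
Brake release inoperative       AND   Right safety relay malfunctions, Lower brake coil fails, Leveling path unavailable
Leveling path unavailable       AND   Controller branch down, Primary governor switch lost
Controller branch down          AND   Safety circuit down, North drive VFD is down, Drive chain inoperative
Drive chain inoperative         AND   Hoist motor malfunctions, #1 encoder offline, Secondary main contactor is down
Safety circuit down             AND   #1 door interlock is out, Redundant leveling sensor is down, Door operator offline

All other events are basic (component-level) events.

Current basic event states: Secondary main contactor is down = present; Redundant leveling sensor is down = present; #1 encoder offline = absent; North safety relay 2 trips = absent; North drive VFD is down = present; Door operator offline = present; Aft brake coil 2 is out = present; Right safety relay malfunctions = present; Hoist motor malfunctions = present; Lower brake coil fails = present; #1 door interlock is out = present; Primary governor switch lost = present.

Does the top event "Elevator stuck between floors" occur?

Safety circuit down [AND]: #1 door interlock is out=occurs, Redundant leveling sensor is down=occurs, Door operator offline=occurs → all inputs occur → occurs.
Drive chain inoperative [AND]: Hoist motor malfunctions=occurs, #1 encoder offline=not, Secondary main contactor is down=occurs → not all inputs occur → does not occur.
Controller branch down [AND]: Safety circuit down=occurs, North drive VFD is down=occurs, Drive chain inoperative=not → not all inputs occur → does not occur.
Leveling path unavailable [AND]: Controller branch down=not, Primary governor switch lost=occurs → not all inputs occur → does not occur.
Brake release inoperative [AND]: Right safety relay malfunctions=occurs, Lower brake coil fails=occurs, Leveling path unavailable=not → not all inputs occur → does not occur.
Door loop fails [AND]: North safety relay 2 trips=not, Aft brake coil 2 is out=occurs → not all inputs occur → does not occur.
Elevator stuck between floors [OR]: Brake release inoperative=not, Door loop fails=not → no input occurs → does not occur.

No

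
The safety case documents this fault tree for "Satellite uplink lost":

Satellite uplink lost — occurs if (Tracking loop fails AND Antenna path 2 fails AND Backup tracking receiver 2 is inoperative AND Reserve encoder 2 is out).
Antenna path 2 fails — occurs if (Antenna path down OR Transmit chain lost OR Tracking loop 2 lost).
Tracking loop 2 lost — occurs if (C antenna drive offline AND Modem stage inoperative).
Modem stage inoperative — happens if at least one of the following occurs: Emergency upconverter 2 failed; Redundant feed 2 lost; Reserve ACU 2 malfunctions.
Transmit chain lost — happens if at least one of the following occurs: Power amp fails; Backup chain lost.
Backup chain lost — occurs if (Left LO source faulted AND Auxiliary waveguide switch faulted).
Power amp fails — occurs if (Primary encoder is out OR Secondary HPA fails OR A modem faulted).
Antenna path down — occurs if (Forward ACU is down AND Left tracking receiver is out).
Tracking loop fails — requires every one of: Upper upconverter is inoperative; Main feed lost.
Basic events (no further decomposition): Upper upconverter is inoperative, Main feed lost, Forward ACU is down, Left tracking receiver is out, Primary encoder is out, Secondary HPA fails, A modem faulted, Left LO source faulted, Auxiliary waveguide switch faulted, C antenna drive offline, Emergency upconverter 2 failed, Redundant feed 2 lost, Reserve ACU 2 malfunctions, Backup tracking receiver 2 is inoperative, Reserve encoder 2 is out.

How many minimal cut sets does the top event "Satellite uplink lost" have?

Tracking loop fails [AND]: one cut set from each child combined → 1 × 1 = 1 cut set(s).
Antenna path down [AND]: one cut set from each child combined → 1 × 1 = 1 cut set(s).
Power amp fails [OR]: union of children's cut sets → 3 cut set(s).
Backup chain lost [AND]: one cut set from each child combined → 1 × 1 = 1 cut set(s).
Transmit chain lost [OR]: union of children's cut sets → 4 cut set(s).
Modem stage inoperative [OR]: union of children's cut sets → 3 cut set(s).
Tracking loop 2 lost [AND]: one cut set from each child combined → 1 × 3 = 3 cut set(s).
Antenna path 2 fails [OR]: union of children's cut sets → 8 cut set(s).
Satellite uplink lost [AND]: one cut set from each child combined → 1 × 8 × 1 × 1 = 8 cut set(s).
Minimal cut sets: {Backup tracking receiver 2 is inoperative, Forward ACU is down, Left tracking receiver is out, Main feed lost, Reserve encoder 2 is out, Upper upconverter is inoperative}; {Backup tracking receiver 2 is inoperative, Main feed lost, Primary encoder is out, Reserve encoder 2 is out, Upper upconverter is inoperative}; {Backup tracking receiver 2 is inoperative, Main feed lost, Reserve encoder 2 is out, Secondary HPA fails, Upper upconverter is inoperative}; {A modem faulted, Backup tracking receiver 2 is inoperative, Main feed lost, Reserve encoder 2 is out, Upper upconverter is inoperative}; {Auxiliary waveguide switch faulted, Backup tracking receiver 2 is inoperative, Left LO source faulted, Main feed lost, Reserve encoder 2 is out, Upper upconverter is inoperative}; {Backup tracking receiver 2 is inoperative, C antenna drive offline, Emergency upconverter 2 failed, Main feed lost, Reserve encoder 2 is out, Upper upconverter is inoperative}; {Backup tracking receiver 2 is inoperative, C antenna drive offline, Main feed lost, Redundant feed 2 lost, Reserve encoder 2 is out, Upper upconverter is inoperative}; {Backup tracking receiver 2 is inoperative, C antenna drive offline, Main feed lost, Reserve ACU 2 malfunctions, Reserve encoder 2 is out, Upper upconverter is inoperative}.

8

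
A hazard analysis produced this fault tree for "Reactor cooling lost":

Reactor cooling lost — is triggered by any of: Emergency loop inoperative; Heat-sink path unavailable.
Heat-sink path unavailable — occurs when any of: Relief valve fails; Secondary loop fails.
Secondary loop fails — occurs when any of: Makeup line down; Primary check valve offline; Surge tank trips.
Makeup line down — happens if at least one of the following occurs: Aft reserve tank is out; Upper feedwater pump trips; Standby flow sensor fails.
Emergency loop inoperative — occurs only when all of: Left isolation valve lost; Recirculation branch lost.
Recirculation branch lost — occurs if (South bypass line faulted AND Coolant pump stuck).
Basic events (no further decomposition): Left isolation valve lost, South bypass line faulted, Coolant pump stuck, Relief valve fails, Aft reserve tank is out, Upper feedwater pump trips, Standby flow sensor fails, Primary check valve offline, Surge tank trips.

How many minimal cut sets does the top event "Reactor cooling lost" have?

Recirculation branch lost [AND]: one cut set from each child combined → 1 × 1 = 1 cut set(s).
Emergency loop inoperative [AND]: one cut set from each child combined → 1 × 1 = 1 cut set(s).
Makeup line down [OR]: union of children's cut sets → 3 cut set(s).
Secondary loop fails [OR]: union of children's cut sets → 5 cut set(s).
Heat-sink path unavailable [OR]: union of children's cut sets → 6 cut set(s).
Reactor cooling lost [OR]: union of children's cut sets → 7 cut set(s).
Minimal cut sets: {Coolant pump stuck, Left isolation valve lost, South bypass line faulted}; {Relief valve fails}; {Aft reserve tank is out}; {Upper feedwater pump trips}; {Standby flow sensor fails}; {Primary check valve offline}; {Surge tank trips}.

7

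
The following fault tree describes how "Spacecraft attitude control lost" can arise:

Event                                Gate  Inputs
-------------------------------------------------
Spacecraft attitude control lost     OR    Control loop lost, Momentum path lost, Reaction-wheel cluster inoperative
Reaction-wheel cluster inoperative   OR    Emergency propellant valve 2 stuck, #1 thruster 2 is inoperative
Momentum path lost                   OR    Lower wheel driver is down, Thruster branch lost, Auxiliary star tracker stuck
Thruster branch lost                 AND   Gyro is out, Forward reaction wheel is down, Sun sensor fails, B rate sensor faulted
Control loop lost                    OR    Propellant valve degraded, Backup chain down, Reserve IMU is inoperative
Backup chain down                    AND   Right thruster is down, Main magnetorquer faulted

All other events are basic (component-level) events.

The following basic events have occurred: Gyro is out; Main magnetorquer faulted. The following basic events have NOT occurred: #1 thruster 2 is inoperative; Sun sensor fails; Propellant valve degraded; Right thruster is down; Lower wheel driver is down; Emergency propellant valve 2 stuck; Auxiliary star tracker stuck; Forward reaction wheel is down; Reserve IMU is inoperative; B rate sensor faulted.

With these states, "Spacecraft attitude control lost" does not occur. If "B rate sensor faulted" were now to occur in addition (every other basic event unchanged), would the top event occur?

No

Counterfactual: set "B rate sensor faulted" to occurred.
Backup chain down [AND]: Right thruster is down=not, Main magnetorquer faulted=occurs → not all inputs occur → does not occur.
Control loop lost [OR]: Propellant valve degraded=not, Backup chain down=not, Reserve IMU is inoperative=not → no input occurs → does not occur.
Thruster branch lost [AND]: Gyro is out=occurs, Forward reaction wheel is down=not, Sun sensor fails=not, B rate sensor faulted=occurs → not all inputs occur → does not occur.
Momentum path lost [OR]: Lower wheel driver is down=not, Thruster branch lost=not, Auxiliary star tracker stuck=not → no input occurs → does not occur.
Reaction-wheel cluster inoperative [OR]: Emergency propellant valve 2 stuck=not, #1 thruster 2 is inoperative=not → no input occurs → does not occur.
Spacecraft attitude control lost [OR]: Control loop lost=not, Momentum path lost=not, Reaction-wheel cluster inoperative=not → no input occurs → does not occur.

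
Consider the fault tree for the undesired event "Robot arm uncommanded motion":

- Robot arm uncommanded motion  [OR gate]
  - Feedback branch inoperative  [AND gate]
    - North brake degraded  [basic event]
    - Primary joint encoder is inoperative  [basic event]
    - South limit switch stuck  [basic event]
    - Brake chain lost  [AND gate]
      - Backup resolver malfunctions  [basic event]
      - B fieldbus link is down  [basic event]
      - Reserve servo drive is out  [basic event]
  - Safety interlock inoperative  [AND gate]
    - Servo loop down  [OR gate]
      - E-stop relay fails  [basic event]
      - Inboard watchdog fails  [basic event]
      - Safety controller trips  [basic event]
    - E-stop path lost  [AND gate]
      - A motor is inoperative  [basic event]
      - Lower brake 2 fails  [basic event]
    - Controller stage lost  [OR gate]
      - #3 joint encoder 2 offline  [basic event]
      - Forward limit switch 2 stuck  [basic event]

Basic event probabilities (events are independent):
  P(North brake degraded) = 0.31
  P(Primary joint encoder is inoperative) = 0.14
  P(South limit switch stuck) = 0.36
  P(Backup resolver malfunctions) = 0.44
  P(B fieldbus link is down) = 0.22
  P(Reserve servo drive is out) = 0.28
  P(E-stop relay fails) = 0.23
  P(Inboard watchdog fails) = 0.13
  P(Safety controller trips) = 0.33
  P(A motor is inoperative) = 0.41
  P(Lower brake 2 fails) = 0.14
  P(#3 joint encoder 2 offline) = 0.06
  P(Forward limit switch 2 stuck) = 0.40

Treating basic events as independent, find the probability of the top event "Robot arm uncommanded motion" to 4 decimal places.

0.0142

P(Brake chain lost) [AND] = 0.44 × 0.22 × 0.28 = 0.027104
P(Feedback branch inoperative) [AND] = 0.31 × 0.14 × 0.36 × 0.027104 = 0.000423
P(Servo loop down) [OR] = 1 − (1−0.23) × (1−0.13) × (1−0.33) = 0.551167
P(E-stop path lost) [AND] = 0.41 × 0.14 = 0.057400
P(Controller stage lost) [OR] = 1 − (1−0.06) × (1−0.40) = 0.436000
P(Safety interlock inoperative) [AND] = 0.551167 × 0.057400 × 0.436000 = 0.013794
P(Robot arm uncommanded motion) [OR] = 1 − (1−0.000423) × (1−0.013794) = 0.014211
Rounded to 4 decimal places: P(Robot arm uncommanded motion) ≈ 0.0142.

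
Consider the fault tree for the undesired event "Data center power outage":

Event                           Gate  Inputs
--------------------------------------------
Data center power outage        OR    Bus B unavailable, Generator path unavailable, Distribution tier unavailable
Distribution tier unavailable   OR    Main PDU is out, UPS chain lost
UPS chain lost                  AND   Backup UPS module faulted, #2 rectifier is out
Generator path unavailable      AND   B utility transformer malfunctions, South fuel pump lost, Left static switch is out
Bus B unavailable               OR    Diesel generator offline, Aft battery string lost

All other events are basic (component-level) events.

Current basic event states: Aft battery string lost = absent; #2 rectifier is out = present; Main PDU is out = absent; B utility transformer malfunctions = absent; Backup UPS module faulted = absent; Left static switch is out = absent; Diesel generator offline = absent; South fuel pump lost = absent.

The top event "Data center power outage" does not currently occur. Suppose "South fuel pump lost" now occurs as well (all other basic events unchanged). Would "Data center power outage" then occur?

No

Counterfactual: set "South fuel pump lost" to occurred.
Bus B unavailable [OR]: Diesel generator offline=not, Aft battery string lost=not → no input occurs → does not occur.
Generator path unavailable [AND]: B utility transformer malfunctions=not, South fuel pump lost=occurs, Left static switch is out=not → not all inputs occur → does not occur.
UPS chain lost [AND]: Backup UPS module faulted=not, #2 rectifier is out=occurs → not all inputs occur → does not occur.
Distribution tier unavailable [OR]: Main PDU is out=not, UPS chain lost=not → no input occurs → does not occur.
Data center power outage [OR]: Bus B unavailable=not, Generator path unavailable=not, Distribution tier unavailable=not → no input occurs → does not occur.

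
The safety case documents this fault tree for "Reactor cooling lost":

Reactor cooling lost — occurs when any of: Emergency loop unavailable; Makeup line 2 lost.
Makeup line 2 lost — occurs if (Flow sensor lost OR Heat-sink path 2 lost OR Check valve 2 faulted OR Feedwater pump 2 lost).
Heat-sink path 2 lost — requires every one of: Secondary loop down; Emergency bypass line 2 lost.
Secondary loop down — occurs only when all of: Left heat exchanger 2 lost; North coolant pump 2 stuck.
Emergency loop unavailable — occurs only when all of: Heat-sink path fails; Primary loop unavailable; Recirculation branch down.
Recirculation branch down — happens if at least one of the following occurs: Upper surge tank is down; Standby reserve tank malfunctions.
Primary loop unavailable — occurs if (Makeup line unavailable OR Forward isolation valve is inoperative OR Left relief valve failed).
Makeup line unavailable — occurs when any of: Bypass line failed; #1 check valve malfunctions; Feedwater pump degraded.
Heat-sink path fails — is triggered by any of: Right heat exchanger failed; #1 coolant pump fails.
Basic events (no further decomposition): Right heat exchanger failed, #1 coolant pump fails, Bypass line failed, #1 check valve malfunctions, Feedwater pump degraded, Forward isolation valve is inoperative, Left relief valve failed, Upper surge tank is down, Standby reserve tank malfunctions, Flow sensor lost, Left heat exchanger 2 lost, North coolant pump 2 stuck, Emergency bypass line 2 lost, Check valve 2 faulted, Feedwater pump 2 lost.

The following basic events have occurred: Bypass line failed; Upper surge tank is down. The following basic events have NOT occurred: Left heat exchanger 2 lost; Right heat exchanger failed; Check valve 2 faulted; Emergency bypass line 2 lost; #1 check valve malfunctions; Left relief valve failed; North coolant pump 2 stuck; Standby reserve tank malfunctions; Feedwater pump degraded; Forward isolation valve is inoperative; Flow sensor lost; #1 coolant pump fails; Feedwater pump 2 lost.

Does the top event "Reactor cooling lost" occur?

Heat-sink path fails [OR]: Right heat exchanger failed=not, #1 coolant pump fails=not → no input occurs → does not occur.
Makeup line unavailable [OR]: Bypass line failed=occurs, #1 check valve malfunctions=not, Feedwater pump degraded=not → at least one input occurs → occurs.
Primary loop unavailable [OR]: Makeup line unavailable=occurs, Forward isolation valve is inoperative=not, Left relief valve failed=not → at least one input occurs → occurs.
Recirculation branch down [OR]: Upper surge tank is down=occurs, Standby reserve tank malfunctions=not → at least one input occurs → occurs.
Emergency loop unavailable [AND]: Heat-sink path fails=not, Primary loop unavailable=occurs, Recirculation branch down=occurs → not all inputs occur → does not occur.
Secondary loop down [AND]: Left heat exchanger 2 lost=not, North coolant pump 2 stuck=not → not all inputs occur → does not occur.
Heat-sink path 2 lost [AND]: Secondary loop down=not, Emergency bypass line 2 lost=not → not all inputs occur → does not occur.
Makeup line 2 lost [OR]: Flow sensor lost=not, Heat-sink path 2 lost=not, Check valve 2 faulted=not, Feedwater pump 2 lost=not → no input occurs → does not occur.
Reactor cooling lost [OR]: Emergency loop unavailable=not, Makeup line 2 lost=not → no input occurs → does not occur.

No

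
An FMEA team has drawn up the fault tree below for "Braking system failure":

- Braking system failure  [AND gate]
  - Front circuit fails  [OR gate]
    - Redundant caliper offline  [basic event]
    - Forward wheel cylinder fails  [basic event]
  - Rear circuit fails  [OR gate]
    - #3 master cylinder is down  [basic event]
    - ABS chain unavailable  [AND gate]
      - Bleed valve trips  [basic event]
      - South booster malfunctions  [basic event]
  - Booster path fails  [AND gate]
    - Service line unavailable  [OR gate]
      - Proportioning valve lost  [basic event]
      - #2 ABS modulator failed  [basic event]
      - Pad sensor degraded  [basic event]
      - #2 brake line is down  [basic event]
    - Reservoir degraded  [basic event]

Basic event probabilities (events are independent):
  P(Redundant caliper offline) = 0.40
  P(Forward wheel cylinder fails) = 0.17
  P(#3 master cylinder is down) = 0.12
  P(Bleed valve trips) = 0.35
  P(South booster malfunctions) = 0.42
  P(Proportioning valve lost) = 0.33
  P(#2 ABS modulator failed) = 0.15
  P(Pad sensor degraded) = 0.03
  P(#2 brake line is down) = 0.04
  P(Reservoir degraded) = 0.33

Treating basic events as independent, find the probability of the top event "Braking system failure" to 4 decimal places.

P(Front circuit fails) [OR] = 1 − (1−0.40) × (1−0.17) = 0.502000
P(ABS chain unavailable) [AND] = 0.35 × 0.42 = 0.147000
P(Rear circuit fails) [OR] = 1 − (1−0.12) × (1−0.147000) = 0.249360
P(Service line unavailable) [OR] = 1 − (1−0.33) × (1−0.15) × (1−0.03) × (1−0.04) = 0.469682
P(Booster path fails) [AND] = 0.469682 × 0.33 = 0.154995
P(Braking system failure) [AND] = 0.502000 × 0.249360 × 0.154995 = 0.019402
Rounded to 4 decimal places: P(Braking system failure) ≈ 0.0194.

0.0194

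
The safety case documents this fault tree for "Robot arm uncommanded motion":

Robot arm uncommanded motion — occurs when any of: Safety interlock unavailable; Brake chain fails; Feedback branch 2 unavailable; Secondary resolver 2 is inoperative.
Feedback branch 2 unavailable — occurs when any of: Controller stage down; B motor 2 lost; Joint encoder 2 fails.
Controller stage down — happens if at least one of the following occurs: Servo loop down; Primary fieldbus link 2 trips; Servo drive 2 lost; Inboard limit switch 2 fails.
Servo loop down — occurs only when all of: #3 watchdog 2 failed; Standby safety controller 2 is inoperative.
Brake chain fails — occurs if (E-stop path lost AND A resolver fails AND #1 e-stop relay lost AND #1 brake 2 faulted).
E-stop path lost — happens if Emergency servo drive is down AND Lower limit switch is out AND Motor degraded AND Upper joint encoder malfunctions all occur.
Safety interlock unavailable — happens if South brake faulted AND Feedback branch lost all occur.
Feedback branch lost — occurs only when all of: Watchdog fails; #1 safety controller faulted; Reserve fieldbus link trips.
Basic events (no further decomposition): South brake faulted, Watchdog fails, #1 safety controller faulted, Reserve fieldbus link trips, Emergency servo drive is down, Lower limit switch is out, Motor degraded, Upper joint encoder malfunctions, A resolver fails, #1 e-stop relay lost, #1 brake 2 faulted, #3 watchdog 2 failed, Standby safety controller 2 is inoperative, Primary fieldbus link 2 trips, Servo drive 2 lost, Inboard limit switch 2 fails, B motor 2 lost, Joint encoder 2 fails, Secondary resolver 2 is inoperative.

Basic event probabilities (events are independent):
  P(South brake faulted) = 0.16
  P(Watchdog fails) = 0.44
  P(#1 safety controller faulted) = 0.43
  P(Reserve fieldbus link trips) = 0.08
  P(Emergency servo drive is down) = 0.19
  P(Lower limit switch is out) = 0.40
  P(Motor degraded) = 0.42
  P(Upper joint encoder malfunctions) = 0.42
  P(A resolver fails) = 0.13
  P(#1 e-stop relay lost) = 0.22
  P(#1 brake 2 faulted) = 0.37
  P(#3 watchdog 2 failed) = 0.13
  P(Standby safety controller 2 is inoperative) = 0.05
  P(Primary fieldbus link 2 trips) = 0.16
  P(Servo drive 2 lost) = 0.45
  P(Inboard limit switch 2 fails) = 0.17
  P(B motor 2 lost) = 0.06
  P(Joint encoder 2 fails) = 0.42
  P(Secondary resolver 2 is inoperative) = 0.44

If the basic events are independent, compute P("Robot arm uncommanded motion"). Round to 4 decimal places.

0.8840

P(Feedback branch lost) [AND] = 0.44 × 0.43 × 0.08 = 0.015136
P(Safety interlock unavailable) [AND] = 0.16 × 0.015136 = 0.002422
P(E-stop path lost) [AND] = 0.19 × 0.40 × 0.42 × 0.42 = 0.013406
P(Brake chain fails) [AND] = 0.013406 × 0.13 × 0.22 × 0.37 = 0.000142
P(Servo loop down) [AND] = 0.13 × 0.05 = 0.006500
P(Controller stage down) [OR] = 1 − (1−0.006500) × (1−0.16) × (1−0.45) × (1−0.17) = 0.619032
P(Feedback branch 2 unavailable) [OR] = 1 − (1−0.619032) × (1−0.06) × (1−0.42) = 0.792296
P(Robot arm uncommanded motion) [OR] = 1 − (1−0.002422) × (1−0.000142) × (1−0.792296) × (1−0.44) = 0.883984
Rounded to 4 decimal places: P(Robot arm uncommanded motion) ≈ 0.8840.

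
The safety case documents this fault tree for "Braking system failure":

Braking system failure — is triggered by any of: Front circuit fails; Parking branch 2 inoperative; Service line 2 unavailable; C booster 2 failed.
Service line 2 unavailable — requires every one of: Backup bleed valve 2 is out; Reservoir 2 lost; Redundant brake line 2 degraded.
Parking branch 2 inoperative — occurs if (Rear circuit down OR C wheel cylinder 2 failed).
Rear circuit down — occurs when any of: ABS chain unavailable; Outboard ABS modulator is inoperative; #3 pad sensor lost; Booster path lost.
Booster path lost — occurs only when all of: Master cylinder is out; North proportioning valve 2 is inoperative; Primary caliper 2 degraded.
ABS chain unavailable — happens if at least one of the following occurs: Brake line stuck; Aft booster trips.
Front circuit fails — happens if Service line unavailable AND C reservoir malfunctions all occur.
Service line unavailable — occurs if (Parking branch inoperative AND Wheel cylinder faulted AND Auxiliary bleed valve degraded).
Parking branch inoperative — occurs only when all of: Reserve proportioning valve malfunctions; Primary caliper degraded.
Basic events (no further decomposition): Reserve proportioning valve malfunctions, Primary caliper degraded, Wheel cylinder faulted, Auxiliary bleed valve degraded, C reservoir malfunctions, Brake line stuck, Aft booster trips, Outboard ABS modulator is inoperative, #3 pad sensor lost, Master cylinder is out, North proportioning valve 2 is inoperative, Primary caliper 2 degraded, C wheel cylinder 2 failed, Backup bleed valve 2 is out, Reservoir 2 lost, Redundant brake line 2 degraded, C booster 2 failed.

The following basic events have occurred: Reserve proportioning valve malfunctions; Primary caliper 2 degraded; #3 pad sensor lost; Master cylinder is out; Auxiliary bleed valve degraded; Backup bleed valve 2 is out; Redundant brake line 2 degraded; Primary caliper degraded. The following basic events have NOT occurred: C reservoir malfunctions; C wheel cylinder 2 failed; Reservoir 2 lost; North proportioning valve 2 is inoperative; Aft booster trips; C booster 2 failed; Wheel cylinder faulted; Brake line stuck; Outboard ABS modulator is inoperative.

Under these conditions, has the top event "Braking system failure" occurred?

Parking branch inoperative [AND]: Reserve proportioning valve malfunctions=occurs, Primary caliper degraded=occurs → all inputs occur → occurs.
Service line unavailable [AND]: Parking branch inoperative=occurs, Wheel cylinder faulted=not, Auxiliary bleed valve degraded=occurs → not all inputs occur → does not occur.
Front circuit fails [AND]: Service line unavailable=not, C reservoir malfunctions=not → not all inputs occur → does not occur.
ABS chain unavailable [OR]: Brake line stuck=not, Aft booster trips=not → no input occurs → does not occur.
Booster path lost [AND]: Master cylinder is out=occurs, North proportioning valve 2 is inoperative=not, Primary caliper 2 degraded=occurs → not all inputs occur → does not occur.
Rear circuit down [OR]: ABS chain unavailable=not, Outboard ABS modulator is inoperative=not, #3 pad sensor lost=occurs, Booster path lost=not → at least one input occurs → occurs.
Parking branch 2 inoperative [OR]: Rear circuit down=occurs, C wheel cylinder 2 failed=not → at least one input occurs → occurs.
Service line 2 unavailable [AND]: Backup bleed valve 2 is out=occurs, Reservoir 2 lost=not, Redundant brake line 2 degraded=occurs → not all inputs occur → does not occur.
Braking system failure [OR]: Front circuit fails=not, Parking branch 2 inoperative=occurs, Service line 2 unavailable=not, C booster 2 failed=not → at least one input occurs → occurs.

Yes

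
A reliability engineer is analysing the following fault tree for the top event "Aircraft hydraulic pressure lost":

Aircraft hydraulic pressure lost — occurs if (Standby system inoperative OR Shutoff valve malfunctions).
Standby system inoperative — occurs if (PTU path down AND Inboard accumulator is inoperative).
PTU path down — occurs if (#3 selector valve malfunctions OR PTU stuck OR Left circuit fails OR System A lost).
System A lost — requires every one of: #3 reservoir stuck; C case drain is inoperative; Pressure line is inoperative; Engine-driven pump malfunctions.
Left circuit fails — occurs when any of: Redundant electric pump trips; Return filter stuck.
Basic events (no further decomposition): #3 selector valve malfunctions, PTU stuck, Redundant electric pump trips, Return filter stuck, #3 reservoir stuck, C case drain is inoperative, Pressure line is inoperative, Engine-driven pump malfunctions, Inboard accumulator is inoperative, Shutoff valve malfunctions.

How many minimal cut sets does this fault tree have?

Left circuit fails [OR]: union of children's cut sets → 2 cut set(s).
System A lost [AND]: one cut set from each child combined → 1 × 1 × 1 × 1 = 1 cut set(s).
PTU path down [OR]: union of children's cut sets → 5 cut set(s).
Standby system inoperative [AND]: one cut set from each child combined → 5 × 1 = 5 cut set(s).
Aircraft hydraulic pressure lost [OR]: union of children's cut sets → 6 cut set(s).
Minimal cut sets: {#3 selector valve malfunctions, Inboard accumulator is inoperative}; {Inboard accumulator is inoperative, PTU stuck}; {Inboard accumulator is inoperative, Redundant electric pump trips}; {Inboard accumulator is inoperative, Return filter stuck}; {#3 reservoir stuck, C case drain is inoperative, Engine-driven pump malfunctions, Inboard accumulator is inoperative, Pressure line is inoperative}; {Shutoff valve malfunctions}.

6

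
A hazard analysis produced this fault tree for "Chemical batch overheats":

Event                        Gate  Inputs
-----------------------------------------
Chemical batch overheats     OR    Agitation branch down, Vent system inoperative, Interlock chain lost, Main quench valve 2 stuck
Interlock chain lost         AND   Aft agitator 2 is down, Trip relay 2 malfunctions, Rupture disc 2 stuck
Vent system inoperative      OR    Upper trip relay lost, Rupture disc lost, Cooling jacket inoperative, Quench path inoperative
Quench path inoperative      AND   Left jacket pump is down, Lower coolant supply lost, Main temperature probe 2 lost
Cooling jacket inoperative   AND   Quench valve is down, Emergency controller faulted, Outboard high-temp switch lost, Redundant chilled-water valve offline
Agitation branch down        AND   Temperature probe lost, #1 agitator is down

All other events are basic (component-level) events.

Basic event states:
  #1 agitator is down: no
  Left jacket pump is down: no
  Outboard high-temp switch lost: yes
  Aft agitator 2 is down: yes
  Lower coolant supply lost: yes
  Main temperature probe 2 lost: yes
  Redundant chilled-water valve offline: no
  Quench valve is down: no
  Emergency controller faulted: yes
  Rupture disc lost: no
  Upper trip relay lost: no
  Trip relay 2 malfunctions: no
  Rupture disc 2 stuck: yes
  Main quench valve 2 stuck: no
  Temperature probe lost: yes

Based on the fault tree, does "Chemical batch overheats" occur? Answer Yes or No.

No

Agitation branch down [AND]: Temperature probe lost=occurs, #1 agitator is down=not → not all inputs occur → does not occur.
Cooling jacket inoperative [AND]: Quench valve is down=not, Emergency controller faulted=occurs, Outboard high-temp switch lost=occurs, Redundant chilled-water valve offline=not → not all inputs occur → does not occur.
Quench path inoperative [AND]: Left jacket pump is down=not, Lower coolant supply lost=occurs, Main temperature probe 2 lost=occurs → not all inputs occur → does not occur.
Vent system inoperative [OR]: Upper trip relay lost=not, Rupture disc lost=not, Cooling jacket inoperative=not, Quench path inoperative=not → no input occurs → does not occur.
Interlock chain lost [AND]: Aft agitator 2 is down=occurs, Trip relay 2 malfunctions=not, Rupture disc 2 stuck=occurs → not all inputs occur → does not occur.
Chemical batch overheats [OR]: Agitation branch down=not, Vent system inoperative=not, Interlock chain lost=not, Main quench valve 2 stuck=not → no input occurs → does not occur.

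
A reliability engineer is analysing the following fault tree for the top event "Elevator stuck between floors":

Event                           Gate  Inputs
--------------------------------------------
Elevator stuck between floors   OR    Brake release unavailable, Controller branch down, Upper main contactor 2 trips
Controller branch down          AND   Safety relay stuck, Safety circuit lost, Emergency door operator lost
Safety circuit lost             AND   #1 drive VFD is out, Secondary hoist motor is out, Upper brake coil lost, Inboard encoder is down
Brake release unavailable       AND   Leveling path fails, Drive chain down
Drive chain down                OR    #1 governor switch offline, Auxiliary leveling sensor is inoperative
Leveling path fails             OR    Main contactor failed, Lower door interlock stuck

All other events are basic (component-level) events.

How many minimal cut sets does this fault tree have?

Leveling path fails [OR]: union of children's cut sets → 2 cut set(s).
Drive chain down [OR]: union of children's cut sets → 2 cut set(s).
Brake release unavailable [AND]: one cut set from each child combined → 2 × 2 = 4 cut set(s).
Safety circuit lost [AND]: one cut set from each child combined → 1 × 1 × 1 × 1 = 1 cut set(s).
Controller branch down [AND]: one cut set from each child combined → 1 × 1 × 1 = 1 cut set(s).
Elevator stuck between floors [OR]: union of children's cut sets → 6 cut set(s).
Minimal cut sets: {#1 governor switch offline, Main contactor failed}; {Auxiliary leveling sensor is inoperative, Main contactor failed}; {#1 governor switch offline, Lower door interlock stuck}; {Auxiliary leveling sensor is inoperative, Lower door interlock stuck}; {#1 drive VFD is out, Emergency door operator lost, Inboard encoder is down, Safety relay stuck, Secondary hoist motor is out, Upper brake coil lost}; {Upper main contactor 2 trips}.

6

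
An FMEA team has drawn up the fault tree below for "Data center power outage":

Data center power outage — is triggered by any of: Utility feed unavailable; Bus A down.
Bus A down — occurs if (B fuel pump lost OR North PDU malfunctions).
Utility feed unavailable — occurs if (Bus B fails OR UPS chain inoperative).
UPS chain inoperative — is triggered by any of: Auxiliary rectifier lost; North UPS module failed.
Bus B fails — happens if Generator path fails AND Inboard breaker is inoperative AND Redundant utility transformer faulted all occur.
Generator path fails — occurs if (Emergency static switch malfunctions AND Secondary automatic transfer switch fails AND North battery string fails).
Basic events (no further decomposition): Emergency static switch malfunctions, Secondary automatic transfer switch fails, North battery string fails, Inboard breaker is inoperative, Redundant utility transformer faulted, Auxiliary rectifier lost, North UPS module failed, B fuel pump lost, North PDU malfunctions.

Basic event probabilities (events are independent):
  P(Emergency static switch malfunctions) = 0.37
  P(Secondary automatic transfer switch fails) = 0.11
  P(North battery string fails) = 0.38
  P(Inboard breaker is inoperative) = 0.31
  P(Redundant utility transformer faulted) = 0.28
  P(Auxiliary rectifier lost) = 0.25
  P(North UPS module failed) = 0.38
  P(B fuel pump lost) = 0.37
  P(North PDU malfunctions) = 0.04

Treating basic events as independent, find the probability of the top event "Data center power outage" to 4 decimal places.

P(Generator path fails) [AND] = 0.37 × 0.11 × 0.38 = 0.015466
P(Bus B fails) [AND] = 0.015466 × 0.31 × 0.28 = 0.001342
P(UPS chain inoperative) [OR] = 1 − (1−0.25) × (1−0.38) = 0.535000
P(Utility feed unavailable) [OR] = 1 − (1−0.001342) × (1−0.535000) = 0.535624
P(Bus A down) [OR] = 1 − (1−0.37) × (1−0.04) = 0.395200
P(Data center power outage) [OR] = 1 − (1−0.535624) × (1−0.395200) = 0.719145
Rounded to 4 decimal places: P(Data center power outage) ≈ 0.7191.

0.7191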